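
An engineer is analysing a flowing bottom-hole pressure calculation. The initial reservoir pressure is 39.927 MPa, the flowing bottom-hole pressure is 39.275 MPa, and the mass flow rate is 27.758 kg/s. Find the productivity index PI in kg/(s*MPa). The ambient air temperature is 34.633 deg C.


PI = mdot / (P_i - P_wf)
PI = 27.758 / (39.927 - 39.275)
PI = 42.574 kg/(s*MPa)


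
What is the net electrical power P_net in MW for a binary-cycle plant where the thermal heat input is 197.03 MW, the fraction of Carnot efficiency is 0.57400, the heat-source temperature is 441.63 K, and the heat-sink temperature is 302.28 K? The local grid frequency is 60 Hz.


Step 1: eta = (1 - Tc/Th)*f = (1 - 302.28/441.63)*0.574 = 0.1811175
Step 2: P_net = eta * Q_in = 0.1811175 * 197.03 = 35.686 MW
P_net = 35.686 MW


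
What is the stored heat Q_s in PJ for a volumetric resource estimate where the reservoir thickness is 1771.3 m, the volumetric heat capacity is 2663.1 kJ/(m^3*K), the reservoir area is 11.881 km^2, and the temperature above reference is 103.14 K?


Step 1: Vr = A*1e6*hr = 11.881*1e6*1771.3 = 2.104482e+10 m^3
Step 2: Q_s = Vr*rhoc*dT/1e12 = 2.104482e+10*2663.1*103.14/1e12 = 5780.4 PJ
Q_s = 5780.4 PJ


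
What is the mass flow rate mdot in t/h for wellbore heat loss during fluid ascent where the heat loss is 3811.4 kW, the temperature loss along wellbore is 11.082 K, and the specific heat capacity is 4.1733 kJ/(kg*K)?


mdot = Q_loss / (cp * dT)
mdot = 3811.4 / (4.1733 * 11.082)
mdot = 82.41130 kg/s
Convert: 82.41130 kg/s * 3.6 = 296.68 t/h
mdot = 296.68 t/h


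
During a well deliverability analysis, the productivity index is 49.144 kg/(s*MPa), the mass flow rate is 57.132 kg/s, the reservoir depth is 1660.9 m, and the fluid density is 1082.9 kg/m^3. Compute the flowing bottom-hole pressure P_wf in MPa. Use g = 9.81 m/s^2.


Step 1: P_i = rho*g*h/1e6 = 1082.9*9.81*1660.9/1e6 = 17.64415 MPa
Step 2: P_wf = P_i - mdot/PI = 17.64415 - 57.132/49.144 = 16.482 MPa
P_wf = 16.482 MPa


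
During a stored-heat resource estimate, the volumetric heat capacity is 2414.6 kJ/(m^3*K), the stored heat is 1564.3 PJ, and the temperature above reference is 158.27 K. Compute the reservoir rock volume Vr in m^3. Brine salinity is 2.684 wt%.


Vr = Q_s * 1e12 / (rhoc * dT)
Vr = 1564.3 * 1e12 / (2414.6 * 158.27)
Vr = 4.0933e+09 m^3


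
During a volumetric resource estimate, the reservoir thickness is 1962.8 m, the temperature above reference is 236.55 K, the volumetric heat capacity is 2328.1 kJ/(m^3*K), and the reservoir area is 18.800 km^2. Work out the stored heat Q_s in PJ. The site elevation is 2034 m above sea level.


Step 1: Vr = A*1e6*hr = 18.8*1e6*1962.8 = 3.690064e+10 m^3
Step 2: Q_s = Vr*rhoc*dT/1e12 = 3.690064e+10*2328.1*236.55/1e12 = 20322 PJ
Q_s = 20322 PJ


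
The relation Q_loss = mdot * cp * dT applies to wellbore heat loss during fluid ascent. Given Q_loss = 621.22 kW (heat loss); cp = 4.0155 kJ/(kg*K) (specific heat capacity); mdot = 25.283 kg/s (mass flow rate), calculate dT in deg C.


dT = Q_loss / (mdot * cp)
dT = 621.22 / (25.283 * 4.0155)
dT = 6.118954 K
Convert (temperature difference, 1 K = 1 deg C): 6.118954 K = 6.118954 deg C
dT = 6.1190 deg C


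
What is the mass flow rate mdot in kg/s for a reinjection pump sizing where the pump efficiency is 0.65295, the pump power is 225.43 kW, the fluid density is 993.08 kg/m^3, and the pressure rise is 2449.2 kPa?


mdot = P_pump * rho * eta / dP
mdot = 225.43 * 993.08 * 0.65295 / 2449.2
mdot = 59.683 kg/s


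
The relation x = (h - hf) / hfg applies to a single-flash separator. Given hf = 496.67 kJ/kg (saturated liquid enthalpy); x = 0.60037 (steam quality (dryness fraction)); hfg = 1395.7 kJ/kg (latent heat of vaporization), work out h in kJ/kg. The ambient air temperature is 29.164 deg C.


h = hf + x * hfg
h = 496.67 + 0.60037 * 1395.7
h = 1334.6 kJ/kg


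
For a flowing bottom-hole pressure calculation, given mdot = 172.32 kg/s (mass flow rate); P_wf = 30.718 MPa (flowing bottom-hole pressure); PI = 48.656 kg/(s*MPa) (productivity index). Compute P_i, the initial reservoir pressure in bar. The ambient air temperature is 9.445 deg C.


P_i = P_wf + mdot / PI
P_i = 30.718 + 172.32 / 48.656
P_i = 34.25960 MPa
Convert: 34.25960 MPa * 10.0 = 342.60 bar
P_i = 342.60 bar


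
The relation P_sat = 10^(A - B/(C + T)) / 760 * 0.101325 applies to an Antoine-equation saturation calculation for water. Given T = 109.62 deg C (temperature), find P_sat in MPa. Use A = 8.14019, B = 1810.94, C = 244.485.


P_sat = 10^(A - B/(C + T)) / 760 * 0.101325
P_sat = 10^(8.14019 - 1810.94/(244.485 + 109.62)) / 760 * 0.101325
P_sat = 0.14157 MPa


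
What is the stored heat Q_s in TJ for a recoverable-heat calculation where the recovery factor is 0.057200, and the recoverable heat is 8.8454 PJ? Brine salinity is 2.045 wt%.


Q_s = Q_rec / RF
Q_s = 8.8454 / 0.057200
Q_s = 154.6399 PJ
Convert: 154.6399 PJ * 1000.0 = 1.5464e+05 TJ
Q_s = 1.5464e+05 TJ


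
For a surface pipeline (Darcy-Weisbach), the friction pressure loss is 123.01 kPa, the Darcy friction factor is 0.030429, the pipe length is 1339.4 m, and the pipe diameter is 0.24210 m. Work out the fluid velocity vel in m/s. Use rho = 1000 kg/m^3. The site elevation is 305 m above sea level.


vel = sqrt(dP*1000*2*D / (f*L*rho))
vel = sqrt(123.01*1000*2*0.24210 / (0.030429*1339.4*1000))
vel = 1.2089 m/s


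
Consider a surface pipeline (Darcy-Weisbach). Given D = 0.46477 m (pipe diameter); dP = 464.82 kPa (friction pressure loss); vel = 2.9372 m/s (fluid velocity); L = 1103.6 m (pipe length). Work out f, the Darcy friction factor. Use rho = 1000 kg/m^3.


f = dP*1000 / ((L/D)*(rho*vel^2/2))
f = 464.82*1000 / ((1103.6/0.46477)*(1000*2.9372^2/2))
f = 0.045381


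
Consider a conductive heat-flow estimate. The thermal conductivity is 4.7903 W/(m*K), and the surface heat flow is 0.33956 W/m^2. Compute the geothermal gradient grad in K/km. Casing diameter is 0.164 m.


grad = q * 1000 / k
grad = 0.33956 * 1000 / 4.7903
grad = 70.88491 deg C/km
Convert: 70.88491 deg C/km * 1.0 = 70.885 K/km
grad = 70.885 K/km


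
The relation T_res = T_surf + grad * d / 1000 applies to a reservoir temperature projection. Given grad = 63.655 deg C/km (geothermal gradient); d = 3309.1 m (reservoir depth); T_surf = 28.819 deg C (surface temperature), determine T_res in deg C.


T_res = T_surf + grad * d / 1000
T_res = 28.819 + 63.655 * 3309.1 / 1000
T_res = 239.46 deg C


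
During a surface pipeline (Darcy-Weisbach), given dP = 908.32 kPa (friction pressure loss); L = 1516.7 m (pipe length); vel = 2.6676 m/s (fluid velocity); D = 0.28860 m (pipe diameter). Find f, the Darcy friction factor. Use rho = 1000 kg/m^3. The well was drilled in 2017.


f = dP*1000 / ((L/D)*(rho*vel^2/2))
f = 908.32*1000 / ((1516.7/0.28860)*(1000*2.6676^2/2))
f = 0.048576


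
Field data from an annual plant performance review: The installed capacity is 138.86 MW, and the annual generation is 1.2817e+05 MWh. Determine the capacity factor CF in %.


CF = E_a / (cap * 8760) * 100
CF = 1.2817e+05 / (138.86 * 8760) * 100
CF = 10.537 %


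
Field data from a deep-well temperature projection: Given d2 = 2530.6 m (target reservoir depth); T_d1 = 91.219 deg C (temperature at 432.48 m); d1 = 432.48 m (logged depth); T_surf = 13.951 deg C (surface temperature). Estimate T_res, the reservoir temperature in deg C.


Step 1: grad = (T_d1 - T_surf)/d1 * 1000 = (91.219 - 13.951)/432.48 * 1000 = 178.6626 deg C/km
Step 2: T_res = T_surf + grad*d2/1000 = 13.951 + 178.6626*2530.6/1000 = 466.07 deg C
T_res = 466.07 deg C


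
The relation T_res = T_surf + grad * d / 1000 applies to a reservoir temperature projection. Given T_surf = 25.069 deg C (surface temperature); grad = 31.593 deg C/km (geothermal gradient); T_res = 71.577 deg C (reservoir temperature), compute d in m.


d = (T_res - T_surf) / grad * 1000
d = (71.577 - 25.069) / 31.593 * 1000
d = 1472.1 m


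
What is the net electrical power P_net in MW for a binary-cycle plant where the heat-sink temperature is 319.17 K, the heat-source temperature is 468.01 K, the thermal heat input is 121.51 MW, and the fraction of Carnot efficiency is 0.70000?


Step 1: eta = (1 - Tc/Th)*f = (1 - 319.17/468.01)*0.7 = 0.2226192
Step 2: P_net = eta * Q_in = 0.2226192 * 121.51 = 27.050 MW
P_net = 27.050 MW


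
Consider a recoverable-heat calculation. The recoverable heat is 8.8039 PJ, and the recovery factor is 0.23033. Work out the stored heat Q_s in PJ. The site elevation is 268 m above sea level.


Q_s = Q_rec / RF
Q_s = 8.8039 / 0.23033
Q_s = 38.223 PJ


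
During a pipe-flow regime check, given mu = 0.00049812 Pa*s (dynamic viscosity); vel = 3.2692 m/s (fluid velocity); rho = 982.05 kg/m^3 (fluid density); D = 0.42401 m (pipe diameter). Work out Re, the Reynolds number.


Re = rho * vel * D / mu
Re = 982.05 * 3.2692 * 0.42401 / 0.00049812
Re = 2.7329e+06


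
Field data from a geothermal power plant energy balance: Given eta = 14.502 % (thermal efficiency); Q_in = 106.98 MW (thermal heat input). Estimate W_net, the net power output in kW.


W_net = eta / 100 * Q_in
W_net = 14.502 / 100 * 106.98
W_net = 15.51424 MW
Convert: 15.51424 MW * 1000.0 = 15514 kW
W_net = 15514 kW


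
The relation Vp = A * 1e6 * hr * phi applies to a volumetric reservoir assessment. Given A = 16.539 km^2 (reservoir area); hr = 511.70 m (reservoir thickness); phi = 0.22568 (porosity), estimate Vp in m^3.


Vp = A * 1e6 * hr * phi
Vp = 16.539 * 1e6 * 511.70 * 0.22568
Vp = 1.9099e+09 m^3


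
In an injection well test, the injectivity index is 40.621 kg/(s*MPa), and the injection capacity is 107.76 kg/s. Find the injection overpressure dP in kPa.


dP = mdot * 1000 / II
dP = 107.76 * 1000 / 40.621
dP = 2652.8 kPa


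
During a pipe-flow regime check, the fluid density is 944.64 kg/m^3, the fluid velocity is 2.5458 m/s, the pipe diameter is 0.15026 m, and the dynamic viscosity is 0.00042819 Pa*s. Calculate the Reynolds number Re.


Re = rho * vel * D / mu
Re = 944.64 * 2.5458 * 0.15026 / 0.00042819
Re = 8.4391e+05


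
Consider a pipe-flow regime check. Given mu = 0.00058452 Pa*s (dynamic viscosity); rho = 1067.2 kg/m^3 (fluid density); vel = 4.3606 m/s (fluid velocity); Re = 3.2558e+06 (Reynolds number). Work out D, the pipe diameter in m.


D = Re * mu / (rho * vel)
D = 3.2558e+06 * 0.00058452 / (1067.2 * 4.3606)
D = 0.40895 m


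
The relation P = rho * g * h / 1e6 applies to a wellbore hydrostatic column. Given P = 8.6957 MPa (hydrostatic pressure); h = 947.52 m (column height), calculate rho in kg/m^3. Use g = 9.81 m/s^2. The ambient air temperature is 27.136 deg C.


rho = P * 1e6 / (g * h)
rho = 8.6957 * 1e6 / (9.81 * 947.52)
rho = 935.51 kg/m^3


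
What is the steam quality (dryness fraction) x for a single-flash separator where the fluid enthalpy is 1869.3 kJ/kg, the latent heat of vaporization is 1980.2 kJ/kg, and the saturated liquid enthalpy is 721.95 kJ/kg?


x = (h - hf) / hfg
x = (1869.3 - 721.95) / 1980.2
x = 0.57941


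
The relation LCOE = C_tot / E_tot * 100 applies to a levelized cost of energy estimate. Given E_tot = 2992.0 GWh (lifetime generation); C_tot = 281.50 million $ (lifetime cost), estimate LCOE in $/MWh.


LCOE = C_tot / E_tot * 100
LCOE = 281.50 / 2992.0 * 100
LCOE = 9.408422 cents/kWh
Convert: 9.408422 cents/kWh * 10.0 = 94.084 $/MWh
LCOE = 94.084 $/MWh


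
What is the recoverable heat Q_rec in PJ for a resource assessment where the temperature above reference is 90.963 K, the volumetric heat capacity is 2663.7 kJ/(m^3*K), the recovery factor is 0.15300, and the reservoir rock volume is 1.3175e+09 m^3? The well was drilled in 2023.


Step 1: Q_s = Vr*rhoc*dT/1e12 = 1.3175e+09*2663.7*90.963/1e12 = 319.2278 PJ
Step 2: Q_rec = Q_s * RF = 319.2278 * 0.153 = 48.842 PJ
Q_rec = 48.842 PJ


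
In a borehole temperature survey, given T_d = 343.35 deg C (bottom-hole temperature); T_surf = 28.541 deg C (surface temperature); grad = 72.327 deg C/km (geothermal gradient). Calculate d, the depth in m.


d = (T_d - T_surf) / grad * 1000
d = (343.35 - 28.541) / 72.327 * 1000
d = 4352.6 m


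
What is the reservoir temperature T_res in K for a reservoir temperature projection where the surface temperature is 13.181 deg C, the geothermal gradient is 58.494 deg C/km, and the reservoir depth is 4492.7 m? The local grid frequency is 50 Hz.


T_res = T_surf + grad * d / 1000
T_res = 13.181 + 58.494 * 4492.7 / 1000
T_res = 275.9770 deg C
Convert to K: 275.9770 + 273.15 = 549.13 K
T_res = 549.13 K


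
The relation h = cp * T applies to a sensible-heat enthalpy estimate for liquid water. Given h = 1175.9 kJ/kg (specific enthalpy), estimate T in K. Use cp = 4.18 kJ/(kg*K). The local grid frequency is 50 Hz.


T = h / cp
T = 1175.9 / 4.18
T = 281.3158 deg C
Convert to K: 281.3158 + 273.15 = 554.47 K
T = 554.47 K


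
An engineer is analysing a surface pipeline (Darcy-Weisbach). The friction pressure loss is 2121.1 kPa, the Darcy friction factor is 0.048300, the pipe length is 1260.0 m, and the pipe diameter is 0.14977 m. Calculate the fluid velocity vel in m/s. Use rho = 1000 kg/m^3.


vel = sqrt(dP*1000*2*D / (f*L*rho))
vel = sqrt(2121.1*1000*2*0.14977 / (0.048300*1260.0*1000))
vel = 3.2311 m/s


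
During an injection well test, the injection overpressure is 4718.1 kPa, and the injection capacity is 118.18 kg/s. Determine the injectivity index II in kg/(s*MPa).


II = mdot * 1000 / dP
II = 118.18 * 1000 / 4718.1
II = 25.048 kg/(s*MPa)


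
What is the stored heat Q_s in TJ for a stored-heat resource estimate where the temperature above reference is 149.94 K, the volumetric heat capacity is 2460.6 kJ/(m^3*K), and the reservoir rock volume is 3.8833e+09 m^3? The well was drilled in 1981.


Q_s = Vr * rhoc * dT / 1e12
Q_s = 3.8833e+09 * 2460.6 * 149.94 / 1e12
Q_s = 1432.714 PJ
Convert: 1432.714 PJ * 1000.0 = 1.4327e+06 TJ
Q_s = 1.4327e+06 TJ


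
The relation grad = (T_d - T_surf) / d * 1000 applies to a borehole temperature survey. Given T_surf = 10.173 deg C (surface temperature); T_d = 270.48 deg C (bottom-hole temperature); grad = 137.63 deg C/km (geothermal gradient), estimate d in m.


d = (T_d - T_surf) / grad * 1000
d = (270.48 - 10.173) / 137.63 * 1000
d = 1891.4 m


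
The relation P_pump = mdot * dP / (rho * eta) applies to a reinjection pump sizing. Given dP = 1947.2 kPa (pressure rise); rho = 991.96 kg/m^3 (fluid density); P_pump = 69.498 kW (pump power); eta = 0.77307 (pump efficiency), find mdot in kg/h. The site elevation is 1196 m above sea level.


mdot = P_pump * rho * eta / dP
mdot = 69.498 * 991.96 * 0.77307 / 1947.2
mdot = 27.37000 kg/s
Convert: 27.37000 kg/s * 3600.0 = 98532 kg/h
mdot = 98532 kg/h


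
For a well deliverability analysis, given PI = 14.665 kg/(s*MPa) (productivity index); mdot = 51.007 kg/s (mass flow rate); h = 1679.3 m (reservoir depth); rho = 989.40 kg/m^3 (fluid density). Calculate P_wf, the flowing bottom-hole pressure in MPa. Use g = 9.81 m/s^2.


Step 1: P_i = rho*g*h/1e6 = 989.4*9.81*1679.3/1e6 = 16.29931 MPa
Step 2: P_wf = P_i - mdot/PI = 16.29931 - 51.007/14.665 = 12.821 MPa
P_wf = 12.821 MPa


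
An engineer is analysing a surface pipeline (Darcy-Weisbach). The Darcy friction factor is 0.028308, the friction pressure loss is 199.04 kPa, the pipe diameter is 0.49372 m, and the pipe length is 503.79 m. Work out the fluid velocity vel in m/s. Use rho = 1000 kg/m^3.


vel = sqrt(dP*1000*2*D / (f*L*rho))
vel = sqrt(199.04*1000*2*0.49372 / (0.028308*503.79*1000))
vel = 3.7123 m/s


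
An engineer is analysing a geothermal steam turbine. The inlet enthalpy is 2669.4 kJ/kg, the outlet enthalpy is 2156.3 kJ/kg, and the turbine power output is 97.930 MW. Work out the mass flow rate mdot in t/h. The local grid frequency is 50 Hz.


mdot = P * 1000 / (h_in - h_out)
mdot = 97.930 * 1000 / (2669.4 - 2156.3)
mdot = 190.8595 kg/s
Convert: 190.8595 kg/s * 3.6 = 687.09 t/h
mdot = 687.09 t/h


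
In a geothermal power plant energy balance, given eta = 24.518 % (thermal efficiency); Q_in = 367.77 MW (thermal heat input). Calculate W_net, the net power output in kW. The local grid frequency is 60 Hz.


W_net = eta / 100 * Q_in
W_net = 24.518 / 100 * 367.77
W_net = 90.16985 MW
Convert: 90.16985 MW * 1000.0 = 90170 kW
W_net = 90170 kW


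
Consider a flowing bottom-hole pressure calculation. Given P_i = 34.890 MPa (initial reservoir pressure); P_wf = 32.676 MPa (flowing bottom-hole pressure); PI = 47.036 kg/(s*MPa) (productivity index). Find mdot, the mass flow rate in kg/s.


mdot = (P_i - P_wf) * PI
mdot = (34.890 - 32.676) * 47.036
mdot = 104.14 kg/s


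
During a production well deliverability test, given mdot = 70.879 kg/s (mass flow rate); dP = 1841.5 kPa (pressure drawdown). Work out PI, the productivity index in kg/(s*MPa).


PI = mdot * 1000 / dP
PI = 70.879 * 1000 / 1841.5
PI = 38.490 kg/(s*MPa)


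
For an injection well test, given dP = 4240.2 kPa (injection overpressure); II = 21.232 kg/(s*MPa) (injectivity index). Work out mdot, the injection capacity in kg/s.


mdot = II * dP / 1000
mdot = 21.232 * 4240.2 / 1000
mdot = 90.028 kg/s


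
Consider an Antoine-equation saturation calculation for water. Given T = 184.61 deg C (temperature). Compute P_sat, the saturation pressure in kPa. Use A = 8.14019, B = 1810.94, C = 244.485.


P_sat = 10^(A - B/(C + T)) / 760 * 0.101325
P_sat = 10^(8.14019 - 1810.94/(244.485 + 184.61)) / 760 * 0.101325
P_sat = 1.108466 MPa
Convert: 1.108466 MPa * 1000.0 = 1108.5 kPa
P_sat = 1108.5 kPa


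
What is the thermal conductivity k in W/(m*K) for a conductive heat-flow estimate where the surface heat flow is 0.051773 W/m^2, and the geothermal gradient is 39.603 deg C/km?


k = q * 1000 / grad
k = 0.051773 * 1000 / 39.603
k = 1.3073 W/(m*K)


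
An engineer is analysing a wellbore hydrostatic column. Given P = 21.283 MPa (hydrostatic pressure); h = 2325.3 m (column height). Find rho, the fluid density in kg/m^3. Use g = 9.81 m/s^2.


rho = P * 1e6 / (g * h)
rho = 21.283 * 1e6 / (9.81 * 2325.3)
rho = 933.01 kg/m^3


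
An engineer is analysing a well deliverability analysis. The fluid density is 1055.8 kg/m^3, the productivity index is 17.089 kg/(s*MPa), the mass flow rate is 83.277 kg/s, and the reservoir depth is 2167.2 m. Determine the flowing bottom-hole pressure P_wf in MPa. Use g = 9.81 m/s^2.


Step 1: P_i = rho*g*h/1e6 = 1055.8*9.81*2167.2/1e6 = 22.44655 MPa
Step 2: P_wf = P_i - mdot/PI = 22.44655 - 83.277/17.089 = 17.573 MPa
P_wf = 17.573 MPa


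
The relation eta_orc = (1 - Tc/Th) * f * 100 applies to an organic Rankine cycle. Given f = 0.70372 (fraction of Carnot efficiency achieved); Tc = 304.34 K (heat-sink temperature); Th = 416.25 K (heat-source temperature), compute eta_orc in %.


eta_orc = (1 - Tc/Th) * f * 100
eta_orc = (1 - 304.34/416.25) * 0.70372 * 100
eta_orc = 18.920 %


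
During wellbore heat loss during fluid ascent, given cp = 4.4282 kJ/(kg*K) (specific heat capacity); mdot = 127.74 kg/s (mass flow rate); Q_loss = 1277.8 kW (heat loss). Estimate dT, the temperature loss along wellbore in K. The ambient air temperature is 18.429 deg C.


dT = Q_loss / (mdot * cp)
dT = 1277.8 / (127.74 * 4.4282)
dT = 2.2590 K


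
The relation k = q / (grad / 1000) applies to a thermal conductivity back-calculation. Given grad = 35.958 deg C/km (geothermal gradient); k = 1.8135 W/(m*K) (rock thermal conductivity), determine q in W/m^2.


q = k * grad / 1000
q = 1.8135 * 35.958 / 1000
q = 0.065210 W/m^2


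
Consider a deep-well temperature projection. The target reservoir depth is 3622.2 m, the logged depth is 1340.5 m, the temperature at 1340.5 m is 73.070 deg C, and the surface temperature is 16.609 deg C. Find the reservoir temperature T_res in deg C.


Step 1: grad = (T_d1 - T_surf)/d1 * 1000 = (73.07 - 16.609)/1340.5 * 1000 = 42.11936 deg C/km
Step 2: T_res = T_surf + grad*d2/1000 = 16.609 + 42.11936*3622.2/1000 = 169.17 deg C
T_res = 169.17 deg C


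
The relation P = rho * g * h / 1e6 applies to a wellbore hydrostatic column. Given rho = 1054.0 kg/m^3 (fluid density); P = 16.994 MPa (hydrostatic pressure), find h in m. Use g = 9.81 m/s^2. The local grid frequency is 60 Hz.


h = P * 1e6 / (g * rho)
h = 16.994 * 1e6 / (9.81 * 1054.0)
h = 1643.6 m


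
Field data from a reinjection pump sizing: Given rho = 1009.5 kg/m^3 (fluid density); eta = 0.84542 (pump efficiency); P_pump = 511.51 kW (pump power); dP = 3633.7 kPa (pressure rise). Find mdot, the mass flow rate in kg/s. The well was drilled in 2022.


mdot = P_pump * rho * eta / dP
mdot = 511.51 * 1009.5 * 0.84542 / 3633.7
mdot = 120.14 kg/s


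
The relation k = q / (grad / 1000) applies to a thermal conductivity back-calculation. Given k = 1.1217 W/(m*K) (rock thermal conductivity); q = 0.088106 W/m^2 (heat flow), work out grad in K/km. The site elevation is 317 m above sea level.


grad = q / k * 1000
grad = 0.088106 / 1.1217 * 1000
grad = 78.54685 deg C/km
Convert: 78.54685 deg C/km * 1.0 = 78.547 K/km
grad = 78.547 K/km


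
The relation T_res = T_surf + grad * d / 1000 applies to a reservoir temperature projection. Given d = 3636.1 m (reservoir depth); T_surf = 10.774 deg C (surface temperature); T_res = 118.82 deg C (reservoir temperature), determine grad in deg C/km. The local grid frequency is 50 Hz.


grad = (T_res - T_surf) / d * 1000
grad = (118.82 - 10.774) / 3636.1 * 1000
grad = 29.715 deg C/km


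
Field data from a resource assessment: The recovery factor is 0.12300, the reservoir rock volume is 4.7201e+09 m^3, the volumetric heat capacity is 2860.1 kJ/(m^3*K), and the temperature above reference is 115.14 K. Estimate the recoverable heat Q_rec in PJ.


Step 1: Q_s = Vr*rhoc*dT/1e12 = 4.7201e+09*2860.1*115.14/1e12 = 1554.385 PJ
Step 2: Q_rec = Q_s * RF = 1554.385 * 0.123 = 191.19 PJ
Q_rec = 191.19 PJ


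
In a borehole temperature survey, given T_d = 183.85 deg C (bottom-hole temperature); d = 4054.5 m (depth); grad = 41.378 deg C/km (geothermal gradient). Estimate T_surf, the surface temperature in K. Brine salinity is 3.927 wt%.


T_surf = T_d - grad * d / 1000
T_surf = 183.85 - 41.378 * 4054.5 / 1000
T_surf = 16.08290 deg C
Convert to K: 16.08290 + 273.15 = 289.23 K
T_surf = 289.23 K


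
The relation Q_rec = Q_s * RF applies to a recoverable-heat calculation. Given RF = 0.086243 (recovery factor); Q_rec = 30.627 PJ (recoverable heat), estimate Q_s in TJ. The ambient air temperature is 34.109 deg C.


Q_s = Q_rec / RF
Q_s = 30.627 / 0.086243
Q_s = 355.1245 PJ
Convert: 355.1245 PJ * 1000.0 = 3.5512e+05 TJ
Q_s = 3.5512e+05 TJ


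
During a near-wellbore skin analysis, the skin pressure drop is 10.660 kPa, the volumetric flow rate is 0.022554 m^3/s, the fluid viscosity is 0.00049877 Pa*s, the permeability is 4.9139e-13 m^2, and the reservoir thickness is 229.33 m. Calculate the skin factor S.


S = dP_s * 1000 * 2*pi*k*hr / (q*mu)
S = 10.660 * 1000 * 2*pi*4.9139e-13*229.33 / (0.022554*0.00049877)
S = 0.67097


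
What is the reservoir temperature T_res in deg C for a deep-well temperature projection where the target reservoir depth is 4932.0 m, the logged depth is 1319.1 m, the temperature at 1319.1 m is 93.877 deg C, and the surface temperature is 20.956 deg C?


Step 1: grad = (T_d1 - T_surf)/d1 * 1000 = (93.877 - 20.956)/1319.1 * 1000 = 55.28087 deg C/km
Step 2: T_res = T_surf + grad*d2/1000 = 20.956 + 55.28087*4932.0/1000 = 293.60 deg C
T_res = 293.60 deg C


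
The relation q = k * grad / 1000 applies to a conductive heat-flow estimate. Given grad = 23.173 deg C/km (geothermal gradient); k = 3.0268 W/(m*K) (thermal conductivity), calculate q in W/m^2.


q = k * grad / 1000
q = 3.0268 * 23.173 / 1000
q = 0.070140 W/m^2


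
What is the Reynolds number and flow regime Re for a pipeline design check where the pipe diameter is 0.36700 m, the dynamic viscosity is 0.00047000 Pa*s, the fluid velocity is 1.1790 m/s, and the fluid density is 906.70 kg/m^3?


Step 1: Re = rho*vel*D/mu = 906.7*1.179*0.367/0.00047 = 8.3473e+05
Step 2: Re = 8.3473e+05 > 4000, so flow is turbulent.
Re = 8.3473e+05 (turbulent)


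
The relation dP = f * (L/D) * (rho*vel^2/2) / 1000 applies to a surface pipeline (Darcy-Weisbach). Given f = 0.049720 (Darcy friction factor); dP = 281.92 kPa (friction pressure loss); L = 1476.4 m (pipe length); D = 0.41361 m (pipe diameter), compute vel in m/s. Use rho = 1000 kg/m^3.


vel = sqrt(dP*1000*2*D / (f*L*rho))
vel = sqrt(281.92*1000*2*0.41361 / (0.049720*1476.4*1000))
vel = 1.7824 m/s


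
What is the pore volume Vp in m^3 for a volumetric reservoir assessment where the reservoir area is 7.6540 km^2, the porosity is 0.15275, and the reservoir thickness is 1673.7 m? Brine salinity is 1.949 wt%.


Vp = A * 1e6 * hr * phi
Vp = 7.6540 * 1e6 * 1673.7 * 0.15275
Vp = 1.9568e+09 m^3


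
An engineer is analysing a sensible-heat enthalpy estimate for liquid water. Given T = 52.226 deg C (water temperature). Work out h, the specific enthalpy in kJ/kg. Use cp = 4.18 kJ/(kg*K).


h = cp * T
h = 4.18 * 52.226
h = 218.30 kJ/kg


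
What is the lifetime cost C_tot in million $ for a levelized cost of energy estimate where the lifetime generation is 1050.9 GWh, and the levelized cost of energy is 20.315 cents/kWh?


C_tot = LCOE / 100 * E_tot
C_tot = 20.315 / 100 * 1050.9
C_tot = 213.49 million $


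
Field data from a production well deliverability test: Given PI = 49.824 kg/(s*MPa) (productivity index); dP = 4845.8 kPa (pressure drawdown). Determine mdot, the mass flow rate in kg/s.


mdot = PI * dP / 1000
mdot = 49.824 * 4845.8 / 1000
mdot = 241.44 kg/s


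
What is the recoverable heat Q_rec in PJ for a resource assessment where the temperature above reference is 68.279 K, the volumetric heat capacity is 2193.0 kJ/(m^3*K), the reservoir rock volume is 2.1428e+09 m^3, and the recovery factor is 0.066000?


Step 1: Q_s = Vr*rhoc*dT/1e12 = 2.1428e+09*2193.0*68.279/1e12 = 320.8540 PJ
Step 2: Q_rec = Q_s * RF = 320.8540 * 0.066 = 21.176 PJ
Q_rec = 21.176 PJ


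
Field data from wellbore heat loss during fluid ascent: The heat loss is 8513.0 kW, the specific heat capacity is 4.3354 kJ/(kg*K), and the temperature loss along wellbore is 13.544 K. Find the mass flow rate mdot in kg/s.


mdot = Q_loss / (cp * dT)
mdot = 8513.0 / (4.3354 * 13.544)
mdot = 144.98 kg/s


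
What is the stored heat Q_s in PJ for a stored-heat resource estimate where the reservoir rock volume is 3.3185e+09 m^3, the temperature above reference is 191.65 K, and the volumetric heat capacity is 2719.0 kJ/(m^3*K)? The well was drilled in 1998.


Q_s = Vr * rhoc * dT / 1e12
Q_s = 3.3185e+09 * 2719.0 * 191.65 / 1e12
Q_s = 1729.3 PJ


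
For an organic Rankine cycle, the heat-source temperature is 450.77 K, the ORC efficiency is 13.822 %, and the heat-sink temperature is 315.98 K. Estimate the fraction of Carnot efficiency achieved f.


f = (eta_orc/100) / (1 - Tc/Th)
f = (13.822/100) / (1 - 315.98/450.77)
f = 0.46224


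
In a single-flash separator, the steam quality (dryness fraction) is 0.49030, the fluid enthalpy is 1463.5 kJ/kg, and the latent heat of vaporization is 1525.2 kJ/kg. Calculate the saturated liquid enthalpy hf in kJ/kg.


hf = h - x * hfg
hf = 1463.5 - 0.49030 * 1525.2
hf = 715.69 kJ/kg


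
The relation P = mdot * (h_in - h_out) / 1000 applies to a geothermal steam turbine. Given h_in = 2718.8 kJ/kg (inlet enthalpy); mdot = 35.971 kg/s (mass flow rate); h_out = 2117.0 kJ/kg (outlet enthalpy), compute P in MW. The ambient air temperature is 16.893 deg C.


P = mdot * (h_in - h_out) / 1000
P = 35.971 * (2718.8 - 2117.0) / 1000
P = 21.647 MW


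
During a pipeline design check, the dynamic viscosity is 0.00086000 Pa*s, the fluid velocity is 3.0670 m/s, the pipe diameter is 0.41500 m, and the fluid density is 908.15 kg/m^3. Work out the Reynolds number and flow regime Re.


Step 1: Re = rho*vel*D/mu = 908.15*3.067*0.415/0.00086 = 1.3441e+06
Step 2: Re = 1.3441e+06 > 4000, so flow is turbulent.
Re = 1.3441e+06 (turbulent)


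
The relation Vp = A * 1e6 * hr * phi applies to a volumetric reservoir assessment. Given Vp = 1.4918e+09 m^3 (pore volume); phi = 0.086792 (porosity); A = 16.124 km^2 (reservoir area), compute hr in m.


hr = Vp / (A * 1e6 * phi)
hr = 1.4918e+09 / (16.124 * 1e6 * 0.086792)
hr = 1066.0 m


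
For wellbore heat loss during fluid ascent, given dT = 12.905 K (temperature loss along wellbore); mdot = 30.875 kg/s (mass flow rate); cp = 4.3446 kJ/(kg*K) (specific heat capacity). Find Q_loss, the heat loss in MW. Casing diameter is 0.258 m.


Q_loss = mdot * cp * dT
Q_loss = 30.875 * 4.3446 * 12.905
Q_loss = 1731.071 kW
Convert: 1731.071 kW * 0.001 = 1.7311 MW
Q_loss = 1.7311 MW


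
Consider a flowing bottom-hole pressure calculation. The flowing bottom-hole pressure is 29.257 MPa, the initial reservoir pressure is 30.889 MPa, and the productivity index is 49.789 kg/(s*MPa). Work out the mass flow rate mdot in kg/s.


mdot = (P_i - P_wf) * PI
mdot = (30.889 - 29.257) * 49.789
mdot = 81.256 kg/s


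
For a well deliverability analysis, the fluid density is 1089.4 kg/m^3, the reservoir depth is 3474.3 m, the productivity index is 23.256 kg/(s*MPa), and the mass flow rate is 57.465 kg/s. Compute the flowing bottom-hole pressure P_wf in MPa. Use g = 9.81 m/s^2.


Step 1: P_i = rho*g*h/1e6 = 1089.4*9.81*3474.3/1e6 = 37.12989 MPa
Step 2: P_wf = P_i - mdot/PI = 37.12989 - 57.465/23.256 = 34.659 MPa
P_wf = 34.659 MPa


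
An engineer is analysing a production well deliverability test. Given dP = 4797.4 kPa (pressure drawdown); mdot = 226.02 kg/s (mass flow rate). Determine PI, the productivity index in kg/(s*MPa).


PI = mdot * 1000 / dP
PI = 226.02 * 1000 / 4797.4
PI = 47.113 kg/(s*MPa)


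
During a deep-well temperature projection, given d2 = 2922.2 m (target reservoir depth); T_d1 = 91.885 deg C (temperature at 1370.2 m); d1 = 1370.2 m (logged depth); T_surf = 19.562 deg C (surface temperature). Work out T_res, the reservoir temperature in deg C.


Step 1: grad = (T_d1 - T_surf)/d1 * 1000 = (91.885 - 19.562)/1370.2 * 1000 = 52.78281 deg C/km
Step 2: T_res = T_surf + grad*d2/1000 = 19.562 + 52.78281*2922.2/1000 = 173.80 deg C
T_res = 173.80 deg C


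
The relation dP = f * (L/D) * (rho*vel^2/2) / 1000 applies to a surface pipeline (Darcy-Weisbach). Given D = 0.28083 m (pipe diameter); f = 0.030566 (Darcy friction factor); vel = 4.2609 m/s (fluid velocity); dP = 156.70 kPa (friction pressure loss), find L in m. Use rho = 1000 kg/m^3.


L = dP*1000*D / (f*rho*vel^2/2)
L = 156.70*1000*0.28083 / (0.030566*1000*4.2609^2/2)
L = 158.60 m


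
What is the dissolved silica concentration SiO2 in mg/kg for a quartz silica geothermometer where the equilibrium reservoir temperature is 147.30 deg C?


SiO2 = 10^(5.19 - 1309/(T_eq + 273.15))
SiO2 = 10^(5.19 - 1309/(147.30 + 273.15))
SiO2 = 119.31 mg/kg


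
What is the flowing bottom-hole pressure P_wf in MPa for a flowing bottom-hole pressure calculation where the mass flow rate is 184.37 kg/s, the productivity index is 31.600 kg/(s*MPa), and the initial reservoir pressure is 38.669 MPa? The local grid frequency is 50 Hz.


P_wf = P_i - mdot / PI
P_wf = 38.669 - 184.37 / 31.600
P_wf = 32.835 MPa


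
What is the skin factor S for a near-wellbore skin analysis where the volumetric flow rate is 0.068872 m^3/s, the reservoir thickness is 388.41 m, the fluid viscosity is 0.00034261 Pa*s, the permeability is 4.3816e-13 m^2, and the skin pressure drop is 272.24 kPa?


S = dP_s * 1000 * 2*pi*k*hr / (q*mu)
S = 272.24 * 1000 * 2*pi*4.3816e-13*388.41 / (0.068872*0.00034261)
S = 12.337


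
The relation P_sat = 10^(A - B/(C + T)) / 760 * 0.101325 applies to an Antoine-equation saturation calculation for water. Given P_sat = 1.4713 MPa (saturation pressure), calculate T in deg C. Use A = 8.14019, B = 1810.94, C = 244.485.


T = B / (A - log10(P_sat * 760 / 0.101325)) - C
T = 1810.94 / (8.14019 - log10(1.4713 * 760 / 0.101325)) - 244.485
T = 197.49 deg C


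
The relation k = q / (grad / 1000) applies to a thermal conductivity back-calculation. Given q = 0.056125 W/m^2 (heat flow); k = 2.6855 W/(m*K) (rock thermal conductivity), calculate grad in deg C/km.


grad = q / k * 1000
grad = 0.056125 / 2.6855 * 1000
grad = 20.899 deg C/km


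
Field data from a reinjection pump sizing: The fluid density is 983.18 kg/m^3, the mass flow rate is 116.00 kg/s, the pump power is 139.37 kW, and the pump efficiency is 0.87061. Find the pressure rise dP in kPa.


dP = P_pump * rho * eta / mdot
dP = 139.37 * 983.18 * 0.87061 / 116.00
dP = 1028.4 kPa


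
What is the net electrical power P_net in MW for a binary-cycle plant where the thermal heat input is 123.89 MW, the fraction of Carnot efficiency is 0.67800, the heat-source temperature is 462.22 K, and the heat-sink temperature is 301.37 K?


Step 1: eta = (1 - Tc/Th)*f = (1 - 301.37/462.22)*0.678 = 0.2359402
Step 2: P_net = eta * Q_in = 0.2359402 * 123.89 = 29.231 MW
P_net = 29.231 MW


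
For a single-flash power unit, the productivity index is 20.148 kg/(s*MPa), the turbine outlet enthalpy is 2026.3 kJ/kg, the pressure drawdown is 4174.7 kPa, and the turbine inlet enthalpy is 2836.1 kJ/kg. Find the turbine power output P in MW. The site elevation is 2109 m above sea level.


Step 1: mdot = PI * dP / 1000 = 20.148 * 4174.7 / 1000 = 84.11186 kg/s
Step 2: P = mdot*(h_in - h_out)/1000 = 84.11186*(2836.1 - 2026.3)/1000 = 68.114 MW
P = 68.114 MW


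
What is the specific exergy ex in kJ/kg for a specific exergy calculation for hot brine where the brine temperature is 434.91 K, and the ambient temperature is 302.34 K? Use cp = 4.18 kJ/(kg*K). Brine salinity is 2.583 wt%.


ex = cp * ((T_b - T_0) - T_0 * ln(T_b/T_0))
ex = 4.18 * ((434.91 - 302.34) - 302.34 * ln(434.91/302.34))
ex = 94.648 kJ/kg


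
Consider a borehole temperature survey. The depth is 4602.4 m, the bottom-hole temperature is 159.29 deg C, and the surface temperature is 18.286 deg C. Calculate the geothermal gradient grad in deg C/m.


grad = (T_d - T_surf) / d * 1000
grad = (159.29 - 18.286) / 4602.4 * 1000
grad = 30.63706 deg C/km
Convert: 30.63706 deg C/km * 0.001 = 0.030637 deg C/m
grad = 0.030637 deg C/m


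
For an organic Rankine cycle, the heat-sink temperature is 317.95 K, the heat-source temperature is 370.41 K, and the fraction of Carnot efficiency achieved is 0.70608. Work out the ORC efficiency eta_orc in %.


eta_orc = (1 - Tc/Th) * f * 100
eta_orc = (1 - 317.95/370.41) * 0.70608 * 100
eta_orc = 10.000 %


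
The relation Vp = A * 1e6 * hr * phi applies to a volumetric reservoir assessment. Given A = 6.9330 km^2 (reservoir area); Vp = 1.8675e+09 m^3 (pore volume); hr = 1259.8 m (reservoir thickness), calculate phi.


phi = Vp / (A * 1e6 * hr)
phi = 1.8675e+09 / (6.9330 * 1e6 * 1259.8)
phi = 0.21381


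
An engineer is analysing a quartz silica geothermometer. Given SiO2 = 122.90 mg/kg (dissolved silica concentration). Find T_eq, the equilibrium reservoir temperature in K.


T_eq = 1309 / (5.19 - log10(SiO2)) - 273.15
T_eq = 1309 / (5.19 - log10(122.90)) - 273.15
T_eq = 149.0470 deg C
Convert to K: 149.0470 + 273.15 = 422.20 K
T_eq = 422.20 K


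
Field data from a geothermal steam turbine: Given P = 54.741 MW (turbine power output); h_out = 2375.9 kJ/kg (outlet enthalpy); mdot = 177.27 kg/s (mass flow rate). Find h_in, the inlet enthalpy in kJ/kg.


h_in = h_out + P * 1000 / mdot
h_in = 2375.9 + 54.741 * 1000 / 177.27
h_in = 2684.7 kJ/kg


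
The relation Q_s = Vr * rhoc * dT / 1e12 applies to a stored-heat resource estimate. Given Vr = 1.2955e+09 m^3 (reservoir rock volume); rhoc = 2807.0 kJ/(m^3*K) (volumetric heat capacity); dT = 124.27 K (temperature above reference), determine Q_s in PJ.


Q_s = Vr * rhoc * dT / 1e12
Q_s = 1.2955e+09 * 2807.0 * 124.27 / 1e12
Q_s = 451.90 PJ


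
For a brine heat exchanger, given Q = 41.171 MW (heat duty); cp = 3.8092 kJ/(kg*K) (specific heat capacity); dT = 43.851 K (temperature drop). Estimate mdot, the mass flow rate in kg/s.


mdot = Q * 1000 / (cp * dT)
mdot = 41.171 * 1000 / (3.8092 * 43.851)
mdot = 246.48 kg/s


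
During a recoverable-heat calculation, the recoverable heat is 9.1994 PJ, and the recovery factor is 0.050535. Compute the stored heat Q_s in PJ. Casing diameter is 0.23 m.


Q_s = Q_rec / RF
Q_s = 9.1994 / 0.050535
Q_s = 182.04 PJ


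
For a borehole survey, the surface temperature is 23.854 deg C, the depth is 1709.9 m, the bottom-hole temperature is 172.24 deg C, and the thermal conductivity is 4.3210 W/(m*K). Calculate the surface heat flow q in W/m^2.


Step 1: grad = (T_d - T_surf)/d * 1000 = (172.24 - 23.854)/1709.9 * 1000 = 86.78051 deg C/km
Step 2: q = k * grad / 1000 = 4.321 * 86.78051 / 1000 = 0.37498 W/m^2
q = 0.37498 W/m^2


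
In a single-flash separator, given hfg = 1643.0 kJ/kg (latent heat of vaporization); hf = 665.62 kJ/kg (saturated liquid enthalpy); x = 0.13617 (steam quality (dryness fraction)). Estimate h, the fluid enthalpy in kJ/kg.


h = hf + x * hfg
h = 665.62 + 0.13617 * 1643.0
h = 889.35 kJ/kg


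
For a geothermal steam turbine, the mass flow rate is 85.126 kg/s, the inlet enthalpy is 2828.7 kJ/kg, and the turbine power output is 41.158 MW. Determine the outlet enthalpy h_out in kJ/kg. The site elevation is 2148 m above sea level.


h_out = h_in - P * 1000 / mdot
h_out = 2828.7 - 41.158 * 1000 / 85.126
h_out = 2345.2 kJ/kg


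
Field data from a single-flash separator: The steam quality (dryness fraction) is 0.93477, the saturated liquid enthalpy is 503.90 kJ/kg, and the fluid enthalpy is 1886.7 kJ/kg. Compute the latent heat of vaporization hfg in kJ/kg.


hfg = (h - hf) / x
hfg = (1886.7 - 503.90) / 0.93477
hfg = 1479.3 kJ/kg


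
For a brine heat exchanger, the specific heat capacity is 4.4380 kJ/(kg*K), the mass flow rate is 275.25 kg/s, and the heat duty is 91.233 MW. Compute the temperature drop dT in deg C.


dT = Q * 1000 / (mdot * cp)
dT = 91.233 * 1000 / (275.25 * 4.4380)
dT = 74.68568 K
Convert (temperature difference, 1 K = 1 deg C): 74.68568 K = 74.68568 deg C
dT = 74.686 deg C


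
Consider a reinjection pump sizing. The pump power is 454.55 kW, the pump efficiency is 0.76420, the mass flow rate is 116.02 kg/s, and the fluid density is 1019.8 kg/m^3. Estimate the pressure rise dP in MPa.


dP = P_pump * rho * eta / mdot
dP = 454.55 * 1019.8 * 0.76420 / 116.02
dP = 3053.310 kPa
Convert: 3053.310 kPa * 0.001 = 3.0533 MPa
dP = 3.0533 MPa


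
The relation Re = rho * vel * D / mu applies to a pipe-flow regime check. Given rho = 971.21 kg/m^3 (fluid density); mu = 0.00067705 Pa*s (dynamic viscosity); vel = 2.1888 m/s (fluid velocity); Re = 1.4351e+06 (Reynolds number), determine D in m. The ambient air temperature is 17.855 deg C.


D = Re * mu / (rho * vel)
D = 1.4351e+06 * 0.00067705 / (971.21 * 2.1888)
D = 0.45707 m


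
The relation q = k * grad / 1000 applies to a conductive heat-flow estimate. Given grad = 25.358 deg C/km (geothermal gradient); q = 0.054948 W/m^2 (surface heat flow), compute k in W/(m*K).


k = q * 1000 / grad
k = 0.054948 * 1000 / 25.358
k = 2.1669 W/(m*K)


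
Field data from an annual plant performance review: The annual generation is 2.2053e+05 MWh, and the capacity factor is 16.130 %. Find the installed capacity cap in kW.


cap = E_a / (CF/100 * 8760)
cap = 2.2053e+05 / (16.130/100 * 8760)
cap = 156.0735 MW
Convert: 156.0735 MW * 1000.0 = 1.5607e+05 kW
cap = 1.5607e+05 kW


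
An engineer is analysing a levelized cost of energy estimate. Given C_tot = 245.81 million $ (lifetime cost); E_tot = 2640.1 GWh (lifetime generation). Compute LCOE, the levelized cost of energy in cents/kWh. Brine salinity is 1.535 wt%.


LCOE = C_tot / E_tot * 100
LCOE = 245.81 / 2640.1 * 100
LCOE = 9.3106 cents/kWh


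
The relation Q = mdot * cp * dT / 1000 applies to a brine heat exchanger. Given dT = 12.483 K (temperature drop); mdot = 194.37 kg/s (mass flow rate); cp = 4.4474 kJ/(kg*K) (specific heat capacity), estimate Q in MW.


Q = mdot * cp * dT / 1000
Q = 194.37 * 4.4474 * 12.483 / 1000
Q = 10.791 MW
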